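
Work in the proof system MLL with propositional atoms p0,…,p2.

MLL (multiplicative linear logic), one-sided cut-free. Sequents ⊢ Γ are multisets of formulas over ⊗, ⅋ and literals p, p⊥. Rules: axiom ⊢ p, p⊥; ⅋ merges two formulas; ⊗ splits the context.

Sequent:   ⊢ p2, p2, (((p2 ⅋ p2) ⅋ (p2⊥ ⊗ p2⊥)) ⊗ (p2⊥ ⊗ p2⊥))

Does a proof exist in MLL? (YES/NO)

Derivation trace:
[⊗]  ⊢ p2, p2, (((p2 ⅋ p2) ⅋ (p2⊥ ⊗ p2⊥)) ⊗ (p2⊥ ⊗ p2⊥))
  [⅋]  ⊢ ((p2 ⅋ p2) ⅋ (p2⊥ ⊗ p2⊥))
    [⅋]  ⊢ (p2⊥ ⊗ p2⊥), (p2 ⅋ p2)
      [⊗]  ⊢ p2, p2, (p2⊥ ⊗ p2⊥)
        [Ax]  ⊢ p2, p2⊥
        [Ax]  ⊢ p2, p2⊥
  [⊗]  ⊢ p2, p2, (p2⊥ ⊗ p2⊥)
    [Ax]  ⊢ p2, p2⊥
    [Ax]  ⊢ p2, p2⊥

Result: YES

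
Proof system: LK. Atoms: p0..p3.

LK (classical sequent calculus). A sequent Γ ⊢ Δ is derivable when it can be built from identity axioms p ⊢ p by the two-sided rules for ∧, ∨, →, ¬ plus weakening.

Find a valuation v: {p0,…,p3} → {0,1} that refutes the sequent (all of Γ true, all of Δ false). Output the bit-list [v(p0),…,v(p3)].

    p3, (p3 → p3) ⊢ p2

Enumerate valuations to refute Γ ⊢ Δ:
  v=0000: Γ:[p3=F, (p3 → p3)=T] Δ:[p2=F] refutes=False
  v=0001: Γ:[p3=T, (p3 → p3)=T] Δ:[p2=F] refutes=True  ← countermodel

Result: [0, 0, 0, 1]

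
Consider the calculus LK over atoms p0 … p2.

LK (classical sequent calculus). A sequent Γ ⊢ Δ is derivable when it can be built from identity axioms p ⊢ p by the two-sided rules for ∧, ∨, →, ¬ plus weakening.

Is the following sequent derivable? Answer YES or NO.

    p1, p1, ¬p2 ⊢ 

Search for a countermodel by truth-table:
  v=000: Γ:[p1=F, p1=F, ¬p2=T] Δ:[] refutes=False
  v=001: Γ:[p1=F, p1=F, ¬p2=F] Δ:[] refutes=False
  v=010: Γ:[p1=T, p1=T, ¬p2=T] Δ:[] refutes=True  ← countermodel

Result: NO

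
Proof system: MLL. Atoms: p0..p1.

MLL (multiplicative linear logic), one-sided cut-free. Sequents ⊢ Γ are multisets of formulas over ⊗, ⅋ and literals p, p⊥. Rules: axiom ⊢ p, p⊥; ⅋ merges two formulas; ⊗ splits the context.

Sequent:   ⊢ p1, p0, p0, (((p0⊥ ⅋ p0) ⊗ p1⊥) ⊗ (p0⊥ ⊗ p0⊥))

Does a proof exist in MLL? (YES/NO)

Derivation (root first):
[⊗]  ⊢ p1, p0, p0, (((p0⊥ ⅋ p0) ⊗ p1⊥) ⊗ (p0⊥ ⊗ p0⊥))
  [⊗]  ⊢ p1, ((p0⊥ ⅋ p0) ⊗ p1⊥)
    [⅋]  ⊢ (p0⊥ ⅋ p0)
      [Ax]  ⊢ p0, p0⊥
    [Ax]  ⊢ p1, p1⊥
  [⊗]  ⊢ p0, p0, (p0⊥ ⊗ p0⊥)
    [Ax]  ⊢ p0, p0⊥
    [Ax]  ⊢ p0, p0⊥

Result: YES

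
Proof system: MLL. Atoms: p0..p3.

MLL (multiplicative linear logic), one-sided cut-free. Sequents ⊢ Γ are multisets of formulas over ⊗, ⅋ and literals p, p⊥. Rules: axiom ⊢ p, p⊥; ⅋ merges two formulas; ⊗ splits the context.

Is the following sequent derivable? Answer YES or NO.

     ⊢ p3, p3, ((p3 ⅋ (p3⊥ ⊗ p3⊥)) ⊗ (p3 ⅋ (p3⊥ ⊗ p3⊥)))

Derivation trace:
[⊗]  ⊢ p3, p3, ((p3 ⅋ (p3⊥ ⊗ p3⊥)) ⊗ (p3 ⅋ (p3⊥ ⊗ p3⊥)))
  [⅋]  ⊢ p3, (p3 ⅋ (p3⊥ ⊗ p3⊥))
    [⊗]  ⊢ p3, p3, (p3⊥ ⊗ p3⊥)
      [Ax]  ⊢ p3, p3⊥
      [Ax]  ⊢ p3, p3⊥
  [⅋]  ⊢ p3, (p3 ⅋ (p3⊥ ⊗ p3⊥))
    [⊗]  ⊢ p3, p3, (p3⊥ ⊗ p3⊥)
      [Ax]  ⊢ p3, p3⊥
      [Ax]  ⊢ p3, p3⊥

Result: YES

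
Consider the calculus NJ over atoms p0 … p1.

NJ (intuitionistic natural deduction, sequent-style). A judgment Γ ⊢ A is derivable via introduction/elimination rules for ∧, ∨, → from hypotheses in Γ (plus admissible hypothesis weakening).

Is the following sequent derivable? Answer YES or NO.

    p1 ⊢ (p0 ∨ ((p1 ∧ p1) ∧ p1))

Derivation trace:
[∨I₂] p1 ⊢ (p0 ∨ ((p1 ∧ p1) ∧ p1))
  [∧I] p1 ⊢ ((p1 ∧ p1) ∧ p1)
    [∧I] p1 ⊢ (p1 ∧ p1)
      [Ax] p1 ⊢ p1
      [Ax] p1 ⊢ p1
    [Ax] p1 ⊢ p1

Result: YES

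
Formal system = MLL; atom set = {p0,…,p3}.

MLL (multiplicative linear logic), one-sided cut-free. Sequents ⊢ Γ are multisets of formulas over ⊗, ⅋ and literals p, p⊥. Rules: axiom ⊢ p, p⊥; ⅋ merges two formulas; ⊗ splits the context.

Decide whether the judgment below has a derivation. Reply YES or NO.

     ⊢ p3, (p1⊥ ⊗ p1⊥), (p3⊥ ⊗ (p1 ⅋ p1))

Derivation trace:
[⊗]  ⊢ p3, (p1⊥ ⊗ p1⊥), (p3⊥ ⊗ (p1 ⅋ p1))
  [Ax]  ⊢ p3, p3⊥
  [⅋]  ⊢ (p1⊥ ⊗ p1⊥), (p1 ⅋ p1)
    [⊗]  ⊢ p1, p1, (p1⊥ ⊗ p1⊥)
      [Ax]  ⊢ p1, p1⊥
      [Ax]  ⊢ p1, p1⊥

Result: YES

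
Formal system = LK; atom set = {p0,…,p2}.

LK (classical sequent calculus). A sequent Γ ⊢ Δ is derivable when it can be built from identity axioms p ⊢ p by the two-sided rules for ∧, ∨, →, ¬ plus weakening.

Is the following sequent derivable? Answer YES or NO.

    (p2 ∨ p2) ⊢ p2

Proof tree:
[∨L] (p2 ∨ p2) ⊢ p2
  [WR] p2 ⊢ p2, p2
    [Ax] p2 ⊢ p2
  [Ax] p2 ⊢ p2

Result: YES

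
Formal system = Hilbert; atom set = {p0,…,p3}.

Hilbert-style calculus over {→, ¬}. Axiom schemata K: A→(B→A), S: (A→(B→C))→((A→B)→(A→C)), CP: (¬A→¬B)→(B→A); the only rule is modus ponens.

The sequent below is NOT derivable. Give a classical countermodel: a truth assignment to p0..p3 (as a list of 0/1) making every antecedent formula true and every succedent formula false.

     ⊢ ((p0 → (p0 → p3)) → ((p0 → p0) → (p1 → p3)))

Enumerate valuations to refute Γ ⊢ Δ:
  v=0000: Γ:[] Δ:[((p0 → (p0 → p3)) → ((p0 → p0) → (p1 → p3)))=T] refutes=False
  v=0001: Γ:[] Δ:[((p0 → (p0 → p3)) → ((p0 → p0) → (p1 → p3)))=T] refutes=False
  v=0010: Γ:[] Δ:[((p0 → (p0 → p3)) → ((p0 → p0) → (p1 → p3)))=T] refutes=False
  v=0011: Γ:[] Δ:[((p0 → (p0 → p3)) → ((p0 → p0) → (p1 → p3)))=T] refutes=False
  v=0100: Γ:[] Δ:[((p0 → (p0 → p3)) → ((p0 → p0) → (p1 → p3)))=F] refutes=True  ← countermodel

Result: [0, 1, 0, 0]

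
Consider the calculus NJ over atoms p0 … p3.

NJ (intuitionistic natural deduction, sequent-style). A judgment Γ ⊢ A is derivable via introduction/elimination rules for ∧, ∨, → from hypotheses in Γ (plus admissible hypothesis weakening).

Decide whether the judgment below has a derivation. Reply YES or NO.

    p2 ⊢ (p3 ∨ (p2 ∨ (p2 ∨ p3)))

Proof tree:
[∨I₂] p2 ⊢ (p3 ∨ (p2 ∨ (p2 ∨ p3)))
  [∨I₂] p2 ⊢ (p2 ∨ (p2 ∨ p3))
    [∨I₁] p2 ⊢ (p2 ∨ p3)
      [Ax] p2 ⊢ p2

Result: YES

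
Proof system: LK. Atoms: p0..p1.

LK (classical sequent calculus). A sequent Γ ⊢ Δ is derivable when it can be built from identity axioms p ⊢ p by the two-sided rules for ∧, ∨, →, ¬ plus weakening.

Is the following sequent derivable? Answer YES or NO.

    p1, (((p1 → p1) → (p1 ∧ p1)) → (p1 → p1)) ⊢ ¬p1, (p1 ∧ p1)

Proof tree:
[→L] p1, (((p1 → p1) → (p1 ∧ p1)) → (p1 → p1)) ⊢ ¬p1, (p1 ∧ p1)
  [→R] p1 ⊢ ((p1 → p1) → (p1 ∧ p1))
    [→L] p1, (p1 → p1) ⊢ (p1 ∧ p1)
      [Ax] p1 ⊢ p1
      [∧R] p1 ⊢ (p1 ∧ p1)
        [Ax] p1 ⊢ p1
        [Ax] p1 ⊢ p1
  [¬R] (p1 → p1) ⊢ (p1 ∧ p1), ¬p1
    [→L] p1, (p1 → p1) ⊢ (p1 ∧ p1)
      [Ax] p1 ⊢ p1
      [∧R] p1 ⊢ (p1 ∧ p1)
        [Ax] p1 ⊢ p1
        [Ax] p1 ⊢ p1

Result: YES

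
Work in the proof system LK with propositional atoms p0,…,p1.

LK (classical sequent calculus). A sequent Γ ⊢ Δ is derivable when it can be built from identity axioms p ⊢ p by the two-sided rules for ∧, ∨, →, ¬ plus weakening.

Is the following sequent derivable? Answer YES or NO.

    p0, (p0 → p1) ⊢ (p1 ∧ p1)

Derivation trace:
[→L] p0, (p0 → p1) ⊢ (p1 ∧ p1)
  [Ax] p0 ⊢ p0
  [∧R] p1 ⊢ (p1 ∧ p1)
    [Ax] p1 ⊢ p1
    [Ax] p1 ⊢ p1

Result: YES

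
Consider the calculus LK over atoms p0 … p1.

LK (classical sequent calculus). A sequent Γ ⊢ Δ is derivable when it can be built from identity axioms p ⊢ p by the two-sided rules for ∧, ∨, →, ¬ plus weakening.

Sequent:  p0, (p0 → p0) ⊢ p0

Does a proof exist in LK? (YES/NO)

Proof tree:
[→L] p0, (p0 → p0) ⊢ p0
  [WR] p0, p0, p0 ⊢ p0, p0
    [WL] p0, p0, p0 ⊢ p0
      [WL] p0, p0 ⊢ p0
        [Ax] p0 ⊢ p0
  [WL] p0, p0, p0 ⊢ p0
    [WL] p0, p0 ⊢ p0
      [Ax] p0 ⊢ p0

Result: YES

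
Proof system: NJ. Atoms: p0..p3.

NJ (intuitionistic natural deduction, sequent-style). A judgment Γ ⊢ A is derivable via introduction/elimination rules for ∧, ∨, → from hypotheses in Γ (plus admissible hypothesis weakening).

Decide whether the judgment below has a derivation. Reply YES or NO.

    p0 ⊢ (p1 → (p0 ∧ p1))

Derivation (root first):
[→I] p0 ⊢ (p1 → (p0 ∧ p1))
  [∧I] p1, p0 ⊢ (p0 ∧ p1)
    [Ax] p0 ⊢ p0
    [Ax] p1 ⊢ p1

Result: YES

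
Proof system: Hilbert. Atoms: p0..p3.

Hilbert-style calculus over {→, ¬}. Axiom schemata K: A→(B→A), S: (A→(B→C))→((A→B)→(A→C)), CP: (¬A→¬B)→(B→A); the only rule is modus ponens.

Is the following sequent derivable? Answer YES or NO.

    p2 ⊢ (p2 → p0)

Search for a countermodel by truth-table:
  v=0000: Γ:[p2=F] Δ:[(p2 → p0)=T] refutes=False
  v=0001: Γ:[p2=F] Δ:[(p2 → p0)=T] refutes=False
  v=0010: Γ:[p2=T] Δ:[(p2 → p0)=F] refutes=True  ← countermodel

Result: NO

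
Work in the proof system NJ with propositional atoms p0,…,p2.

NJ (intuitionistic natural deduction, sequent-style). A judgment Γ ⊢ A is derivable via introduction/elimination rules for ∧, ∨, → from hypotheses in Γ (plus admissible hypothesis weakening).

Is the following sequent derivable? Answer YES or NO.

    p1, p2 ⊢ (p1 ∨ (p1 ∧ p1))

Proof tree:
[∨I₂] p1, p2 ⊢ (p1 ∨ (p1 ∧ p1))
  [∧I] p1, p2 ⊢ (p1 ∧ p1)
    [Ax] p1 ⊢ p1
    [Wk] p1, p2 ⊢ p1
      [Ax] p1 ⊢ p1

Result: YES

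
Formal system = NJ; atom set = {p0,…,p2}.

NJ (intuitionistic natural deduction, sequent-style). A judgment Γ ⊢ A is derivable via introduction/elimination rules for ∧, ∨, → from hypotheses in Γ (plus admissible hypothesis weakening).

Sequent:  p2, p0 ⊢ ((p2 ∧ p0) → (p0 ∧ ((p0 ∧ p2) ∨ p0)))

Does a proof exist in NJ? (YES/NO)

Derivation trace:
[→I] p2, p0 ⊢ ((p2 ∧ p0) → (p0 ∧ ((p0 ∧ p2) ∨ p0)))
  [∧I] (p2 ∧ p0), p2, p0 ⊢ (p0 ∧ ((p0 ∧ p2) ∨ p0))
    [Wk] p0, (p2 ∧ p0) ⊢ p0
      [Ax] p0 ⊢ p0
    [∨I₁] p2, p0 ⊢ ((p0 ∧ p2) ∨ p0)
      [∧I] p2, p0 ⊢ (p0 ∧ p2)
        [Ax] p0 ⊢ p0
        [Ax] p2 ⊢ p2

Result: YES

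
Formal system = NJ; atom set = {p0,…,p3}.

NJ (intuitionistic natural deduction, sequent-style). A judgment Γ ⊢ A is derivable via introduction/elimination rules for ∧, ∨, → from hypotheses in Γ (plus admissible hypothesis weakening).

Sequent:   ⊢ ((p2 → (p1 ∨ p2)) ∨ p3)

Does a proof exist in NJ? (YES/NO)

Derivation trace:
[∨I₁]  ⊢ ((p2 → (p1 ∨ p2)) ∨ p3)
  [→I]  ⊢ (p2 → (p1 ∨ p2))
    [∨I₂] p2 ⊢ (p1 ∨ p2)
      [Ax] p2 ⊢ p2

Result: YES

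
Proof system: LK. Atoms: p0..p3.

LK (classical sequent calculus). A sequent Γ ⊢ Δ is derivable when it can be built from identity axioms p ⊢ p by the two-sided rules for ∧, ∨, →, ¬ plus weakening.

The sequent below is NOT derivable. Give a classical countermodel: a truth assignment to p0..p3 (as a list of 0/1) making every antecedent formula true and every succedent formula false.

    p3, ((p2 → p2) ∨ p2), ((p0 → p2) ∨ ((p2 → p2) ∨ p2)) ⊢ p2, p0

Truth-table refutation:
  v=0000: Γ:[p3=F, ((p2 → p2) ∨ p2)=T, ((p0 → p2) ∨ ((p2 → p2) ∨ p2))=T] Δ:[p2=F, p0=F] refutes=False
  v=0001: Γ:[p3=T, ((p2 → p2) ∨ p2)=T, ((p0 → p2) ∨ ((p2 → p2) ∨ p2))=T] Δ:[p2=F, p0=F] refutes=True  ← countermodel

Result: [0, 0, 0, 1]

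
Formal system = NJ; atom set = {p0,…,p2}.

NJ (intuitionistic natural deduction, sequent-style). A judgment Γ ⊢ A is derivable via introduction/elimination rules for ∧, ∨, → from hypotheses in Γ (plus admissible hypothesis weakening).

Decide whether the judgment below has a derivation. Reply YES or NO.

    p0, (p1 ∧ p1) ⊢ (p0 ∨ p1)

Derivation trace:
[∨I₁] p0, (p1 ∧ p1) ⊢ (p0 ∨ p1)
  [Wk] p0, (p1 ∧ p1) ⊢ p0
    [Ax] p0 ⊢ p0

Result: YES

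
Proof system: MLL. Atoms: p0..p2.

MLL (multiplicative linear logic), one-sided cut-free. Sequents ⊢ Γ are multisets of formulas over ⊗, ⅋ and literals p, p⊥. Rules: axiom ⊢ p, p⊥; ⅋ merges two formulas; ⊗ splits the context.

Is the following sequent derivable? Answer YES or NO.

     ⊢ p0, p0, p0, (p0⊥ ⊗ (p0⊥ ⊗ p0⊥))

Derivation trace:
[⊗]  ⊢ p0, p0, p0, (p0⊥ ⊗ (p0⊥ ⊗ p0⊥))
  [Ax]  ⊢ p0, p0⊥
  [⊗]  ⊢ p0, p0, (p0⊥ ⊗ p0⊥)
    [Ax]  ⊢ p0, p0⊥
    [Ax]  ⊢ p0, p0⊥

Result: YES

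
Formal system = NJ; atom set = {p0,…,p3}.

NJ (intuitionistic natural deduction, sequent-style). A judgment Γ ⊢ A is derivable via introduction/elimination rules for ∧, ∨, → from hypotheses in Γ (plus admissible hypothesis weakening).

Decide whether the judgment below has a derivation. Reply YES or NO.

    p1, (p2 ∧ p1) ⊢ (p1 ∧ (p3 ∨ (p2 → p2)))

Proof tree:
[∧I] p1, (p2 ∧ p1) ⊢ (p1 ∧ (p3 ∨ (p2 → p2)))
  [Wk] p1, (p2 ∧ p1) ⊢ p1
    [Ax] p1 ⊢ p1
  [∨I₂]  ⊢ (p3 ∨ (p2 → p2))
    [→I]  ⊢ (p2 → p2)
      [Ax] p2 ⊢ p2

Result: YES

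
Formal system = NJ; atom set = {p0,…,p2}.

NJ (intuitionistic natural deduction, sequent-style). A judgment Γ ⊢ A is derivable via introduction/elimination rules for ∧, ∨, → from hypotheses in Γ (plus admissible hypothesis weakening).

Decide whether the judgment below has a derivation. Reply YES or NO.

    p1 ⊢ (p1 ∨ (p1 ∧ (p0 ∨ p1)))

Derivation trace:
[∨I₂] p1 ⊢ (p1 ∨ (p1 ∧ (p0 ∨ p1)))
  [∧I] p1 ⊢ (p1 ∧ (p0 ∨ p1))
    [Ax] p1 ⊢ p1
    [∨I₂] p1 ⊢ (p0 ∨ p1)
      [Ax] p1 ⊢ p1

Result: YES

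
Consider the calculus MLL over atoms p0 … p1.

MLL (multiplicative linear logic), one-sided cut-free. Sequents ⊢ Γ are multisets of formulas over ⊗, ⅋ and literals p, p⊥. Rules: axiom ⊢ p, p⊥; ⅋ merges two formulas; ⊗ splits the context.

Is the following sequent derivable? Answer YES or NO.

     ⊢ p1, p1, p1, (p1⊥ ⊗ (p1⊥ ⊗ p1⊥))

Derivation trace:
[⊗]  ⊢ p1, p1, p1, (p1⊥ ⊗ (p1⊥ ⊗ p1⊥))
  [Ax]  ⊢ p1, p1⊥
  [⊗]  ⊢ p1, p1, (p1⊥ ⊗ p1⊥)
    [Ax]  ⊢ p1, p1⊥
    [Ax]  ⊢ p1, p1⊥

Result: YES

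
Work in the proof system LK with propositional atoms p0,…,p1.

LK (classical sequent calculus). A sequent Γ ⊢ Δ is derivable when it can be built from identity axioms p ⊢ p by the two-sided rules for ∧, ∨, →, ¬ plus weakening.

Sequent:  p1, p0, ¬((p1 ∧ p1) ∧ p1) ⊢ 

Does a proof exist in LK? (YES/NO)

Proof tree:
[¬L] p1, p0, ¬((p1 ∧ p1) ∧ p1) ⊢ 
  [∧R] p1, p0 ⊢ ((p1 ∧ p1) ∧ p1)
    [∧R] p1, p0 ⊢ (p1 ∧ p1)
      [WL] p1, p0 ⊢ p1
        [Ax] p1 ⊢ p1
      [Ax] p1 ⊢ p1
    [WL] p1, p0 ⊢ p1
      [Ax] p1 ⊢ p1

Result: YES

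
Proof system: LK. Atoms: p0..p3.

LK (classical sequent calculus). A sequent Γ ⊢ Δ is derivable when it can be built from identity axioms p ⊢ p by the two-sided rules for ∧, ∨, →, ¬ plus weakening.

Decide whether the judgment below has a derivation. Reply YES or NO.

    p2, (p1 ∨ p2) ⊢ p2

Derivation trace:
[∨L] p2, (p1 ∨ p2) ⊢ p2
  [WL] p2, p1 ⊢ p2
    [Ax] p2 ⊢ p2
  [Ax] p2 ⊢ p2

Result: YES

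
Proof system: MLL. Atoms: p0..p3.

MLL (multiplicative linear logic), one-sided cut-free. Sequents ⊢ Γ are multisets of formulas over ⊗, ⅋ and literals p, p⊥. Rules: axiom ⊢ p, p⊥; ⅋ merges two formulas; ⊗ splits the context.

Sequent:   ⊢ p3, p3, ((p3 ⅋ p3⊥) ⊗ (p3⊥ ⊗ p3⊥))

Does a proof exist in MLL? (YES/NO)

Derivation (root first):
[⊗]  ⊢ p3, p3, ((p3 ⅋ p3⊥) ⊗ (p3⊥ ⊗ p3⊥))
  [⅋]  ⊢ (p3 ⅋ p3⊥)
    [Ax]  ⊢ p3, p3⊥
  [⊗]  ⊢ p3, p3, (p3⊥ ⊗ p3⊥)
    [Ax]  ⊢ p3, p3⊥
    [Ax]  ⊢ p3, p3⊥

Result: YES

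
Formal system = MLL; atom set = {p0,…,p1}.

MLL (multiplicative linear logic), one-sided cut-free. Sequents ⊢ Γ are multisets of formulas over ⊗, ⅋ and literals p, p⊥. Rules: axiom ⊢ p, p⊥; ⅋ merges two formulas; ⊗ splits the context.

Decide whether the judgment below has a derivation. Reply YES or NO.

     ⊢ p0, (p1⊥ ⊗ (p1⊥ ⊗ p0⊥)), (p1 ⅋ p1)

Derivation trace:
[⅋]  ⊢ p0, (p1⊥ ⊗ (p1⊥ ⊗ p0⊥)), (p1 ⅋ p1)
  [⊗]  ⊢ p1, p1, p0, (p1⊥ ⊗ (p1⊥ ⊗ p0⊥))
    [Ax]  ⊢ p1, p1⊥
    [⊗]  ⊢ p1, p0, (p1⊥ ⊗ p0⊥)
      [Ax]  ⊢ p1, p1⊥
      [Ax]  ⊢ p0, p0⊥

Result: YES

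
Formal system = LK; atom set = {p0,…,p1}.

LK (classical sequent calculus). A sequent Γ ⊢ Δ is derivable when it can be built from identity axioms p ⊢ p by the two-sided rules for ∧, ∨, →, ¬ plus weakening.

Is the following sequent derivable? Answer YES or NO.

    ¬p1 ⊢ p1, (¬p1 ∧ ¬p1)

Proof tree:
[∧R] ¬p1 ⊢ p1, (¬p1 ∧ ¬p1)
  [¬R]  ⊢ p1, ¬p1
    [Ax] p1 ⊢ p1
  [¬L] ¬p1 ⊢ ¬p1
    [¬R]  ⊢ p1, ¬p1
      [Ax] p1 ⊢ p1

Result: YES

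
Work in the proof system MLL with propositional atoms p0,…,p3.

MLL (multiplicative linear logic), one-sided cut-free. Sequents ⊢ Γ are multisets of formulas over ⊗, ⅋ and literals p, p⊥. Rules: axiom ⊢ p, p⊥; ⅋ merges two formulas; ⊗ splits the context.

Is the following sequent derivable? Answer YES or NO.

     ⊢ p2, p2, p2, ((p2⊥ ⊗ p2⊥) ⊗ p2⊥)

Derivation trace:
[⊗]  ⊢ p2, p2, p2, ((p2⊥ ⊗ p2⊥) ⊗ p2⊥)
  [⊗]  ⊢ p2, p2, (p2⊥ ⊗ p2⊥)
    [Ax]  ⊢ p2, p2⊥
    [Ax]  ⊢ p2, p2⊥
  [Ax]  ⊢ p2, p2⊥

Result: YES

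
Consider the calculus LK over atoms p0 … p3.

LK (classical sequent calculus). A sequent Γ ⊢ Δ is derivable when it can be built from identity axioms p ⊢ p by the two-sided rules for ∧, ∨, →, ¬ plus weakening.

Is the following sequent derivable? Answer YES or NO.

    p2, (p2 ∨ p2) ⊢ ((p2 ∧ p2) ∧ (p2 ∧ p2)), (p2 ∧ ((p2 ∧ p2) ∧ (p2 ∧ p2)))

Proof tree:
[∧R] p2, (p2 ∨ p2) ⊢ ((p2 ∧ p2) ∧ (p2 ∧ p2)), (p2 ∧ ((p2 ∧ p2) ∧ (p2 ∧ p2)))
  [∨L] (p2 ∨ p2) ⊢ ((p2 ∧ p2) ∧ (p2 ∧ p2)), p2
    [∧R] p2 ⊢ ((p2 ∧ p2) ∧ (p2 ∧ p2))
      [∧R] p2 ⊢ (p2 ∧ p2)
        [Ax] p2 ⊢ p2
        [Ax] p2 ⊢ p2
      [∧R] p2 ⊢ (p2 ∧ p2)
        [Ax] p2 ⊢ p2
        [Ax] p2 ⊢ p2
    [WR] p2 ⊢ p2, p2
      [Ax] p2 ⊢ p2
  [∧R] p2 ⊢ ((p2 ∧ p2) ∧ (p2 ∧ p2))
    [∧R] p2 ⊢ (p2 ∧ p2)
      [Ax] p2 ⊢ p2
      [Ax] p2 ⊢ p2
    [∧R] p2 ⊢ (p2 ∧ p2)
      [Ax] p2 ⊢ p2
      [Ax] p2 ⊢ p2

Result: YES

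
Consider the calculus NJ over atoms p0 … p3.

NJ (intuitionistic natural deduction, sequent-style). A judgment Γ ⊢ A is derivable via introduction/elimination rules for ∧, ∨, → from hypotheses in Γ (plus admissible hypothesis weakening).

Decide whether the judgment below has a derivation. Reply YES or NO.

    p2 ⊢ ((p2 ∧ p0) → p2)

Proof tree:
[→I] p2 ⊢ ((p2 ∧ p0) → p2)
  [Wk] p2, (p2 ∧ p0) ⊢ p2
    [Ax] p2 ⊢ p2

Result: YES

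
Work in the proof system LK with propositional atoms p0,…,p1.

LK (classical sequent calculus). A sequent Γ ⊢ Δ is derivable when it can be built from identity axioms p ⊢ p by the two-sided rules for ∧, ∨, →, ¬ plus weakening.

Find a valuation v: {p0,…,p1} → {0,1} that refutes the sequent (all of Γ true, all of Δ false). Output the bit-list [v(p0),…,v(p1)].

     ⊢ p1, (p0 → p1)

Enumerate valuations to refute Γ ⊢ Δ:
  v=00: Γ:[] Δ:[p1=F, (p0 → p1)=T] refutes=False
  v=01: Γ:[] Δ:[p1=T, (p0 → p1)=T] refutes=False
  v=10: Γ:[] Δ:[p1=F, (p0 → p1)=F] refutes=True  ← countermodel

Result: [1, 0]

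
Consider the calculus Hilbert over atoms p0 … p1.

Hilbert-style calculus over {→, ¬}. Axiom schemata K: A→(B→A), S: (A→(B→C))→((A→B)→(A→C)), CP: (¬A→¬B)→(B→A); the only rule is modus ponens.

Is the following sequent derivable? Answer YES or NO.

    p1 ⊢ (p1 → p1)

Derivation (root first):
[MP] p1 ⊢ (p1 → p1)
  [K]  ⊢ (p1 → (p1 → p1))
  [MP] p1 ⊢ p1
    [MP] p1 ⊢ (p1 → p1)
      [K]  ⊢ (p1 → (p1 → p1))
      [Hyp] p1 ⊢ p1
    [Hyp] p1 ⊢ p1

Result: YES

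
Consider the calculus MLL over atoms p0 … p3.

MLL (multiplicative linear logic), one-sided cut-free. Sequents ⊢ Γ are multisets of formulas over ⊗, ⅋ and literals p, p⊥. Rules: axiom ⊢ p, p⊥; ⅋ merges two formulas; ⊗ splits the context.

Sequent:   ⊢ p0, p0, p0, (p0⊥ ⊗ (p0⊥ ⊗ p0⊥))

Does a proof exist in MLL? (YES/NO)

Derivation (root first):
[⊗]  ⊢ p0, p0, p0, (p0⊥ ⊗ (p0⊥ ⊗ p0⊥))
  [Ax]  ⊢ p0, p0⊥
  [⊗]  ⊢ p0, p0, (p0⊥ ⊗ p0⊥)
    [Ax]  ⊢ p0, p0⊥
    [Ax]  ⊢ p0, p0⊥

Result: YES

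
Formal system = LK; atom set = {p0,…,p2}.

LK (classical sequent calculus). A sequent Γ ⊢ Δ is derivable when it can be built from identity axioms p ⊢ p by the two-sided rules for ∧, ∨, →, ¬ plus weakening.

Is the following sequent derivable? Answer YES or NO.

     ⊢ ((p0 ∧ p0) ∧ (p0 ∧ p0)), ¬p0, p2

Proof tree:
[WR]  ⊢ ((p0 ∧ p0) ∧ (p0 ∧ p0)), ¬p0, p2
  [¬R]  ⊢ ((p0 ∧ p0) ∧ (p0 ∧ p0)), ¬p0
    [∧R] p0 ⊢ ((p0 ∧ p0) ∧ (p0 ∧ p0))
      [∧R] p0 ⊢ (p0 ∧ p0)
        [Ax] p0 ⊢ p0
        [Ax] p0 ⊢ p0
      [∧R] p0 ⊢ (p0 ∧ p0)
        [Ax] p0 ⊢ p0
        [Ax] p0 ⊢ p0

Result: YES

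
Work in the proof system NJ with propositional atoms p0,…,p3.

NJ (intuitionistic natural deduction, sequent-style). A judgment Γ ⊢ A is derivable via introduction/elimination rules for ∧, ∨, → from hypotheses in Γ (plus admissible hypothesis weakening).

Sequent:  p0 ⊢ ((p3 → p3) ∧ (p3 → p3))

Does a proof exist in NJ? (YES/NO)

Proof tree:
[Wk] p0 ⊢ ((p3 → p3) ∧ (p3 → p3))
  [∧I]  ⊢ ((p3 → p3) ∧ (p3 → p3))
    [→I]  ⊢ (p3 → p3)
      [Ax] p3 ⊢ p3
    [→I]  ⊢ (p3 → p3)
      [Ax] p3 ⊢ p3

Result: YES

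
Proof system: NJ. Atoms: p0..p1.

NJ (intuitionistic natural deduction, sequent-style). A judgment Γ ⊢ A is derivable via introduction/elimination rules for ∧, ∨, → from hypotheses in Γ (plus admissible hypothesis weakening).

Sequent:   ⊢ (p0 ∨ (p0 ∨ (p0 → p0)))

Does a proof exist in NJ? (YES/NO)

Derivation (root first):
[∨I₂]  ⊢ (p0 ∨ (p0 ∨ (p0 → p0)))
  [∨I₂]  ⊢ (p0 ∨ (p0 → p0))
    [→I]  ⊢ (p0 → p0)
      [Ax] p0 ⊢ p0

Result: YES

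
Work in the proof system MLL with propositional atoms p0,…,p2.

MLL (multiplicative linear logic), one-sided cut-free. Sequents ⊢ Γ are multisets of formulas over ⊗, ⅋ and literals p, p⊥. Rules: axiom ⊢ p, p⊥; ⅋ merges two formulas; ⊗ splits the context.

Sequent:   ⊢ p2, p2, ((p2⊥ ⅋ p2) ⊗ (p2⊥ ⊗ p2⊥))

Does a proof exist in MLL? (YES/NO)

Proof tree:
[⊗]  ⊢ p2, p2, ((p2⊥ ⅋ p2) ⊗ (p2⊥ ⊗ p2⊥))
  [⅋]  ⊢ (p2⊥ ⅋ p2)
    [Ax]  ⊢ p2, p2⊥
  [⊗]  ⊢ p2, p2, (p2⊥ ⊗ p2⊥)
    [Ax]  ⊢ p2, p2⊥
    [Ax]  ⊢ p2, p2⊥

Result: YES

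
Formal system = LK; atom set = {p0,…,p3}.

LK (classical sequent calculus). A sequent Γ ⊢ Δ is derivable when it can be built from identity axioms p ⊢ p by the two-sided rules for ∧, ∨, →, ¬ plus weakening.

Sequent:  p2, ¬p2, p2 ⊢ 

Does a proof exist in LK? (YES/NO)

Derivation trace:
[WL] p2, ¬p2, p2 ⊢ 
  [¬L] p2, ¬p2 ⊢ 
    [Ax] p2 ⊢ p2

Result: YES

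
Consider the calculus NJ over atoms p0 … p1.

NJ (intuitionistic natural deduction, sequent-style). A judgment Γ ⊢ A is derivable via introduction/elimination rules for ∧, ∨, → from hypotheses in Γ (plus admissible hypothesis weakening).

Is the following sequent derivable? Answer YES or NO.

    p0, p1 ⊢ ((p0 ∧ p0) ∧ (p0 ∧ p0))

Derivation (root first):
[Wk] p0, p1 ⊢ ((p0 ∧ p0) ∧ (p0 ∧ p0))
  [∧I] p0 ⊢ ((p0 ∧ p0) ∧ (p0 ∧ p0))
    [∧I] p0 ⊢ (p0 ∧ p0)
      [Ax] p0 ⊢ p0
      [Ax] p0 ⊢ p0
    [∧I] p0 ⊢ (p0 ∧ p0)
      [Ax] p0 ⊢ p0
      [Ax] p0 ⊢ p0

Result: YES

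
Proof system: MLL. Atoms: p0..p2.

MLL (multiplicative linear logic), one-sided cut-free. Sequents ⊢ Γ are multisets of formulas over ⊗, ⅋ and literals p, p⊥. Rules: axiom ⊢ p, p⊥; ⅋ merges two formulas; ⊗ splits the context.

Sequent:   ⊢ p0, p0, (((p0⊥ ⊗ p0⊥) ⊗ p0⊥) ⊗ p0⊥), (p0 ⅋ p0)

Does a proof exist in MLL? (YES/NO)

Derivation (root first):
[⅋]  ⊢ p0, p0, (((p0⊥ ⊗ p0⊥) ⊗ p0⊥) ⊗ p0⊥), (p0 ⅋ p0)
  [⊗]  ⊢ p0, p0, p0, p0, (((p0⊥ ⊗ p0⊥) ⊗ p0⊥) ⊗ p0⊥)
    [⊗]  ⊢ p0, p0, p0, ((p0⊥ ⊗ p0⊥) ⊗ p0⊥)
      [⊗]  ⊢ p0, p0, (p0⊥ ⊗ p0⊥)
        [Ax]  ⊢ p0, p0⊥
        [Ax]  ⊢ p0, p0⊥
      [Ax]  ⊢ p0, p0⊥
    [Ax]  ⊢ p0, p0⊥

Result: YES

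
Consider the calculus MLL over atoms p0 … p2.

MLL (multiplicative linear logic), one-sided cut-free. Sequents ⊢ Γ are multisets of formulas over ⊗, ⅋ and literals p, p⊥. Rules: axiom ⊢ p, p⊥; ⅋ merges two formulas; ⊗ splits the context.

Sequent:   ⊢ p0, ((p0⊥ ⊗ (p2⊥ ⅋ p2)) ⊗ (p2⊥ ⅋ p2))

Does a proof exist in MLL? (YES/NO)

Proof tree:
[⊗]  ⊢ p0, ((p0⊥ ⊗ (p2⊥ ⅋ p2)) ⊗ (p2⊥ ⅋ p2))
  [⊗]  ⊢ p0, (p0⊥ ⊗ (p2⊥ ⅋ p2))
    [Ax]  ⊢ p0, p0⊥
    [⅋]  ⊢ (p2⊥ ⅋ p2)
      [Ax]  ⊢ p2, p2⊥
  [⅋]  ⊢ (p2⊥ ⅋ p2)
    [Ax]  ⊢ p2, p2⊥

Result: YES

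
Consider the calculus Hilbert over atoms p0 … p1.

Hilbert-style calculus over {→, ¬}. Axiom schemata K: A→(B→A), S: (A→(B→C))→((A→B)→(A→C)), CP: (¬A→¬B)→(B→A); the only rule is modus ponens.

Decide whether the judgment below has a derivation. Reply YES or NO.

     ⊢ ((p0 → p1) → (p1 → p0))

Truth-table refutation:
  v=00: Γ:[] Δ:[((p0 → p1) → (p1 → p0))=T] refutes=False
  v=01: Γ:[] Δ:[((p0 → p1) → (p1 → p0))=F] refutes=True  ← countermodel

Result: NO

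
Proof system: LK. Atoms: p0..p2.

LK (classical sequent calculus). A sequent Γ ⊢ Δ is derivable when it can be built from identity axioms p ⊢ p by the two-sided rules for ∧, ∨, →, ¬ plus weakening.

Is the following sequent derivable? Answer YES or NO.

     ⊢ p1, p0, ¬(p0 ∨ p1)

Derivation trace:
[¬R]  ⊢ p1, p0, ¬(p0 ∨ p1)
  [∨L] (p0 ∨ p1) ⊢ p1, p0
    [Ax] p0 ⊢ p0
    [Ax] p1 ⊢ p1

Result: YES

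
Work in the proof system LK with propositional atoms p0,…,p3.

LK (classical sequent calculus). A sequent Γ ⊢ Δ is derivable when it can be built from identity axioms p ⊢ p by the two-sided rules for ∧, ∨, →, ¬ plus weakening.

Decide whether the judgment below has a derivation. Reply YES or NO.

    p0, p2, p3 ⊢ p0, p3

Derivation trace:
[WL] p0, p2, p3 ⊢ p0, p3
  [WR] p0, p2 ⊢ p0, p3
    [WL] p0, p2 ⊢ p0
      [Ax] p0 ⊢ p0

Result: YES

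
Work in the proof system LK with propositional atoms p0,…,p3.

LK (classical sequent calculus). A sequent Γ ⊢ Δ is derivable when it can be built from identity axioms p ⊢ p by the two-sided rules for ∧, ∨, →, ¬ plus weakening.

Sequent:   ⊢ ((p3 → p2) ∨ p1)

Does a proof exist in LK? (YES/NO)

Truth-table refutation:
  v=0000: Γ:[] Δ:[((p3 → p2) ∨ p1)=T] refutes=False
  v=0001: Γ:[] Δ:[((p3 → p2) ∨ p1)=F] refutes=True  ← countermodel

Result: NO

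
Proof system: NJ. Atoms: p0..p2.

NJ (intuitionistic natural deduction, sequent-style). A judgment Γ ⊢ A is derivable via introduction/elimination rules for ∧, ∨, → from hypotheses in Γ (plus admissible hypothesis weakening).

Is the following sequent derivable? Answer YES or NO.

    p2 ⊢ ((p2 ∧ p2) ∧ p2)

Derivation trace:
[∧I] p2 ⊢ ((p2 ∧ p2) ∧ p2)
  [∧I] p2 ⊢ (p2 ∧ p2)
    [Ax] p2 ⊢ p2
    [Ax] p2 ⊢ p2
  [Ax] p2 ⊢ p2

Result: YES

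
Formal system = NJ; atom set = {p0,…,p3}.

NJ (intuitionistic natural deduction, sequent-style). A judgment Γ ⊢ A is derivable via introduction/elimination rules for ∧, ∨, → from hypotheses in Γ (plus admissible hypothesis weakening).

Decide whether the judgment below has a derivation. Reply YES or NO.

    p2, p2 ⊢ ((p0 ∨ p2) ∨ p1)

Derivation trace:
[∨I₁] p2, p2 ⊢ ((p0 ∨ p2) ∨ p1)
  [∨I₂] p2, p2 ⊢ (p0 ∨ p2)
    [Wk] p2, p2 ⊢ p2
      [Ax] p2 ⊢ p2

Result: YES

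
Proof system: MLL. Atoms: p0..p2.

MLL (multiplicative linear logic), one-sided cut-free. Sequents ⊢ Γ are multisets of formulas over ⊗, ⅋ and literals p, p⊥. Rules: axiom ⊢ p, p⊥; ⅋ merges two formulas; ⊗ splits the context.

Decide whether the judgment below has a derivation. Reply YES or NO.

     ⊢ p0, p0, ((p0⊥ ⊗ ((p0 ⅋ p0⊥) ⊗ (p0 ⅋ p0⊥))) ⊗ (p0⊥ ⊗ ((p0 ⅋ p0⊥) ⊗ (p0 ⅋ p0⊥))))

Proof tree:
[⊗]  ⊢ p0, p0, ((p0⊥ ⊗ ((p0 ⅋ p0⊥) ⊗ (p0 ⅋ p0⊥))) ⊗ (p0⊥ ⊗ ((p0 ⅋ p0⊥) ⊗ (p0 ⅋ p0⊥))))
  [⊗]  ⊢ p0, (p0⊥ ⊗ ((p0 ⅋ p0⊥) ⊗ (p0 ⅋ p0⊥)))
    [Ax]  ⊢ p0, p0⊥
    [⊗]  ⊢ ((p0 ⅋ p0⊥) ⊗ (p0 ⅋ p0⊥))
      [⅋]  ⊢ (p0 ⅋ p0⊥)
        [Ax]  ⊢ p0, p0⊥
      [⅋]  ⊢ (p0 ⅋ p0⊥)
        [Ax]  ⊢ p0, p0⊥
  [⊗]  ⊢ p0, (p0⊥ ⊗ ((p0 ⅋ p0⊥) ⊗ (p0 ⅋ p0⊥)))
    [Ax]  ⊢ p0, p0⊥
    [⊗]  ⊢ ((p0 ⅋ p0⊥) ⊗ (p0 ⅋ p0⊥))
      [⅋]  ⊢ (p0 ⅋ p0⊥)
        [Ax]  ⊢ p0, p0⊥
      [⅋]  ⊢ (p0 ⅋ p0⊥)
        [Ax]  ⊢ p0, p0⊥

Result: YES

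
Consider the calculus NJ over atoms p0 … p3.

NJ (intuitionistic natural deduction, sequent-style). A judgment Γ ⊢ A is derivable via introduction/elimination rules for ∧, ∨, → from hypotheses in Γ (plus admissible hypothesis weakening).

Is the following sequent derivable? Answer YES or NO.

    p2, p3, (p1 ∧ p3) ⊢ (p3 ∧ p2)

Proof tree:
[Wk] p2, p3, (p1 ∧ p3) ⊢ (p3 ∧ p2)
  [∧I] p2, p3 ⊢ (p3 ∧ p2)
    [Ax] p3 ⊢ p3
    [Ax] p2 ⊢ p2

Result: YES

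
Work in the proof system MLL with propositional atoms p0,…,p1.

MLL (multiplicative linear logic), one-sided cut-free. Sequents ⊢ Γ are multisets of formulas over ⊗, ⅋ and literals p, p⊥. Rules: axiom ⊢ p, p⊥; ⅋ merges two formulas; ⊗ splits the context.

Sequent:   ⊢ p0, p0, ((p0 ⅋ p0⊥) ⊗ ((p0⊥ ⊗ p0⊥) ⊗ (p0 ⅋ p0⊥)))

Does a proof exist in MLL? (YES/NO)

Derivation trace:
[⊗]  ⊢ p0, p0, ((p0 ⅋ p0⊥) ⊗ ((p0⊥ ⊗ p0⊥) ⊗ (p0 ⅋ p0⊥)))
  [⅋]  ⊢ (p0 ⅋ p0⊥)
    [Ax]  ⊢ p0, p0⊥
  [⊗]  ⊢ p0, p0, ((p0⊥ ⊗ p0⊥) ⊗ (p0 ⅋ p0⊥))
    [⊗]  ⊢ p0, p0, (p0⊥ ⊗ p0⊥)
      [Ax]  ⊢ p0, p0⊥
      [Ax]  ⊢ p0, p0⊥
    [⅋]  ⊢ (p0 ⅋ p0⊥)
      [Ax]  ⊢ p0, p0⊥

Result: YES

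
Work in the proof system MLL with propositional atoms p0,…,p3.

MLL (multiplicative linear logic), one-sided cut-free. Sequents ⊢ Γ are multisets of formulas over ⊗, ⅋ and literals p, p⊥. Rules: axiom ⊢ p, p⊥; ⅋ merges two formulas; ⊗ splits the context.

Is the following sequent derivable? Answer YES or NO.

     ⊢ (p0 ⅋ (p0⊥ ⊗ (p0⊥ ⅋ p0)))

Proof tree:
[⅋]  ⊢ (p0 ⅋ (p0⊥ ⊗ (p0⊥ ⅋ p0)))
  [⊗]  ⊢ p0, (p0⊥ ⊗ (p0⊥ ⅋ p0))
    [Ax]  ⊢ p0, p0⊥
    [⅋]  ⊢ (p0⊥ ⅋ p0)
      [Ax]  ⊢ p0, p0⊥

Result: YES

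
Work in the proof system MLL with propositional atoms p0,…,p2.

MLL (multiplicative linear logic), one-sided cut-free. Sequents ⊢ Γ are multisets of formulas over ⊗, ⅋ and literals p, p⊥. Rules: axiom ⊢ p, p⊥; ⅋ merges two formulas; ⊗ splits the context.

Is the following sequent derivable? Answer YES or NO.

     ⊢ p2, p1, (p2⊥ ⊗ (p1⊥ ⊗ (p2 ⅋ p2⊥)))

Derivation trace:
[⊗]  ⊢ p2, p1, (p2⊥ ⊗ (p1⊥ ⊗ (p2 ⅋ p2⊥)))
  [Ax]  ⊢ p2, p2⊥
  [⊗]  ⊢ p1, (p1⊥ ⊗ (p2 ⅋ p2⊥))
    [Ax]  ⊢ p1, p1⊥
    [⅋]  ⊢ (p2 ⅋ p2⊥)
      [Ax]  ⊢ p2, p2⊥

Result: YES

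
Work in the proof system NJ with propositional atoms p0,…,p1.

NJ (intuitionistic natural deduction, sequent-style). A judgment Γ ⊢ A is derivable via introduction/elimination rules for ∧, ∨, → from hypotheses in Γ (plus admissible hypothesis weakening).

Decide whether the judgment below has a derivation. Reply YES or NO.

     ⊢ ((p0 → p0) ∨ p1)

Proof tree:
[∨I₁]  ⊢ ((p0 → p0) ∨ p1)
  [→I]  ⊢ (p0 → p0)
    [Ax] p0 ⊢ p0

Result: YES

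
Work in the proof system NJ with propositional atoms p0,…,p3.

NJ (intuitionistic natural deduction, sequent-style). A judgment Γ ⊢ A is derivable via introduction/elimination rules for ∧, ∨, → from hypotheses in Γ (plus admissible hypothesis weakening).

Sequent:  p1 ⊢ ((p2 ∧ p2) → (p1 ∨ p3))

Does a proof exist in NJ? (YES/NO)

Proof tree:
[→I] p1 ⊢ ((p2 ∧ p2) → (p1 ∨ p3))
  [∨I₁] p1, (p2 ∧ p2) ⊢ (p1 ∨ p3)
    [Wk] p1, (p2 ∧ p2) ⊢ p1
      [Ax] p1 ⊢ p1

Result: YES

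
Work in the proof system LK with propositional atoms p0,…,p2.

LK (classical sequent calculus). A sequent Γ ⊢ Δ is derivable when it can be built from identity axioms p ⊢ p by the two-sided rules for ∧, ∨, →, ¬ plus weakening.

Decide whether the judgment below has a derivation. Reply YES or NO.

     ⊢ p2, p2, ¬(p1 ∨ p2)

Truth-table refutation:
  v=000: Γ:[] Δ:[p2=F, p2=F, ¬(p1 ∨ p2)=T] refutes=False
  v=001: Γ:[] Δ:[p2=T, p2=T, ¬(p1 ∨ p2)=F] refutes=False
  v=010: Γ:[] Δ:[p2=F, p2=F, ¬(p1 ∨ p2)=F] refutes=True  ← countermodel

Result: NO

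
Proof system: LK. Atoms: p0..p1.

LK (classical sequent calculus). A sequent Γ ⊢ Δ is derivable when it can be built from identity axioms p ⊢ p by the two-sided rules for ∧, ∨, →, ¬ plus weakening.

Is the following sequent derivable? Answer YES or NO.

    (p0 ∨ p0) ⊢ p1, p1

Truth-table refutation:
  v=00: Γ:[(p0 ∨ p0)=F] Δ:[p1=F, p1=F] refutes=False
  v=01: Γ:[(p0 ∨ p0)=F] Δ:[p1=T, p1=T] refutes=False
  v=10: Γ:[(p0 ∨ p0)=T] Δ:[p1=F, p1=F] refutes=True  ← countermodel

Result: NO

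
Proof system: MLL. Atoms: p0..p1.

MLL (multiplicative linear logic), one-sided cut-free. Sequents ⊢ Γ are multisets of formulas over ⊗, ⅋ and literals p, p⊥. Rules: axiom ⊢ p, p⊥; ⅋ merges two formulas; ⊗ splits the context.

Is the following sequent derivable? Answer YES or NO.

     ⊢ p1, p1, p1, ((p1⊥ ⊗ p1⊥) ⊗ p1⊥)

Derivation trace:
[⊗]  ⊢ p1, p1, p1, ((p1⊥ ⊗ p1⊥) ⊗ p1⊥)
  [⊗]  ⊢ p1, p1, (p1⊥ ⊗ p1⊥)
    [Ax]  ⊢ p1, p1⊥
    [Ax]  ⊢ p1, p1⊥
  [Ax]  ⊢ p1, p1⊥

Result: YES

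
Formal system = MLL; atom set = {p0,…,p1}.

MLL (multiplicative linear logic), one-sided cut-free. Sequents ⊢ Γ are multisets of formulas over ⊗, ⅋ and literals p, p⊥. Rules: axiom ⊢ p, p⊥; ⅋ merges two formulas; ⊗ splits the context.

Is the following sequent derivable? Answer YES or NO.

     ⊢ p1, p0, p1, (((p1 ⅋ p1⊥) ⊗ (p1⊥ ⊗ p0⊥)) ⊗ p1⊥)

Derivation trace:
[⊗]  ⊢ p1, p0, p1, (((p1 ⅋ p1⊥) ⊗ (p1⊥ ⊗ p0⊥)) ⊗ p1⊥)
  [⊗]  ⊢ p1, p0, ((p1 ⅋ p1⊥) ⊗ (p1⊥ ⊗ p0⊥))
    [⅋]  ⊢ (p1 ⅋ p1⊥)
      [Ax]  ⊢ p1, p1⊥
    [⊗]  ⊢ p1, p0, (p1⊥ ⊗ p0⊥)
      [Ax]  ⊢ p1, p1⊥
      [Ax]  ⊢ p0, p0⊥
  [Ax]  ⊢ p1, p1⊥

Result: YES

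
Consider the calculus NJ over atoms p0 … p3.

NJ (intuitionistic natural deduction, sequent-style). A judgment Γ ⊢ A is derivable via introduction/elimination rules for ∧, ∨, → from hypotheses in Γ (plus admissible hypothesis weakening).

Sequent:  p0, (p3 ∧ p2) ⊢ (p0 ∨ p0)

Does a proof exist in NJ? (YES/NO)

Derivation (root first):
[∨I₁] p0, (p3 ∧ p2) ⊢ (p0 ∨ p0)
  [Wk] p0, (p3 ∧ p2) ⊢ p0
    [Ax] p0 ⊢ p0

Result: YES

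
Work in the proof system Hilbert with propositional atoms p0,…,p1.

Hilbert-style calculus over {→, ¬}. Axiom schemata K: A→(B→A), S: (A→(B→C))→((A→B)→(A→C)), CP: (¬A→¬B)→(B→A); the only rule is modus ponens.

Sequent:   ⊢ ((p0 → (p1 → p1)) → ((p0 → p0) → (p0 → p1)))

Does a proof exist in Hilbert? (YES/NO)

Enumerate valuations to refute Γ ⊢ Δ:
  v=00: Γ:[] Δ:[((p0 → (p1 → p1)) → ((p0 → p0) → (p0 → p1)))=T] refutes=False
  v=01: Γ:[] Δ:[((p0 → (p1 → p1)) → ((p0 → p0) → (p0 → p1)))=T] refutes=False
  v=10: Γ:[] Δ:[((p0 → (p1 → p1)) → ((p0 → p0) → (p0 → p1)))=F] refutes=True  ← countermodel

Result: NO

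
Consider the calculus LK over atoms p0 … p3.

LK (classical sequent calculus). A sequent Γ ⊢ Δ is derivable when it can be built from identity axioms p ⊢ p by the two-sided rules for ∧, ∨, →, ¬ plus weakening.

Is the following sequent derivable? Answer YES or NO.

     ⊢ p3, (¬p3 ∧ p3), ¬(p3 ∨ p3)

Derivation trace:
[¬R]  ⊢ p3, (¬p3 ∧ p3), ¬(p3 ∨ p3)
  [∨L] (p3 ∨ p3) ⊢ p3, (¬p3 ∧ p3)
    [∧R] p3 ⊢ p3, (¬p3 ∧ p3)
      [¬R]  ⊢ p3, ¬p3
        [Ax] p3 ⊢ p3
      [Ax] p3 ⊢ p3
    [∧R] p3 ⊢ p3, (¬p3 ∧ p3)
      [¬R]  ⊢ p3, ¬p3
        [Ax] p3 ⊢ p3
      [Ax] p3 ⊢ p3

Result: YES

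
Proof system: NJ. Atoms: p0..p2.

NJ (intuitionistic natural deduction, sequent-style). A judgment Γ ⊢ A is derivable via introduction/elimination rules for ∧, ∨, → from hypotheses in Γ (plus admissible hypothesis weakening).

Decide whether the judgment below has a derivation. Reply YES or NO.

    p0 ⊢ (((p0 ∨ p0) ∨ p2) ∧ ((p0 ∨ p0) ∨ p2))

Derivation (root first):
[∧I] p0 ⊢ (((p0 ∨ p0) ∨ p2) ∧ ((p0 ∨ p0) ∨ p2))
  [∨I₁] p0 ⊢ ((p0 ∨ p0) ∨ p2)
    [∨I₂] p0 ⊢ (p0 ∨ p0)
      [Ax] p0 ⊢ p0
  [∨I₁] p0 ⊢ ((p0 ∨ p0) ∨ p2)
    [∨I₂] p0 ⊢ (p0 ∨ p0)
      [Ax] p0 ⊢ p0

Result: YES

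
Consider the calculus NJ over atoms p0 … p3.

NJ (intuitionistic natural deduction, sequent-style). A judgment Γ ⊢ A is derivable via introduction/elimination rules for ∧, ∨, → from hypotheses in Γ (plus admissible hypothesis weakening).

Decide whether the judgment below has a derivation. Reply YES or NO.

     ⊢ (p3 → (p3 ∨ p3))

Proof tree:
[→I]  ⊢ (p3 → (p3 ∨ p3))
  [∨I₁] p3 ⊢ (p3 ∨ p3)
    [Ax] p3 ⊢ p3

Result: YES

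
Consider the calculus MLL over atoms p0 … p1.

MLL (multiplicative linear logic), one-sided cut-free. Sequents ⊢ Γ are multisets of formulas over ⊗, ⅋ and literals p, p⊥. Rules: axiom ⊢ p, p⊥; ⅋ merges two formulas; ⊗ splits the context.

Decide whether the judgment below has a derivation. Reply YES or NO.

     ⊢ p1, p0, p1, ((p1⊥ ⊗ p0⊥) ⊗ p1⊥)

Proof tree:
[⊗]  ⊢ p1, p0, p1, ((p1⊥ ⊗ p0⊥) ⊗ p1⊥)
  [⊗]  ⊢ p1, p0, (p1⊥ ⊗ p0⊥)
    [Ax]  ⊢ p1, p1⊥
    [Ax]  ⊢ p0, p0⊥
  [Ax]  ⊢ p1, p1⊥

Result: YES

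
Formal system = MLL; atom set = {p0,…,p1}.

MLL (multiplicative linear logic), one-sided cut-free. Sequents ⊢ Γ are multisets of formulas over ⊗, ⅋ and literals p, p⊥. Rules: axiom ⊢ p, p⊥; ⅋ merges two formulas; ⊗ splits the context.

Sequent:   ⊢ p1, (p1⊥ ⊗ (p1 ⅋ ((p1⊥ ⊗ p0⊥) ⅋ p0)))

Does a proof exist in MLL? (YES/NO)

Derivation trace:
[⊗]  ⊢ p1, (p1⊥ ⊗ (p1 ⅋ ((p1⊥ ⊗ p0⊥) ⅋ p0)))
  [Ax]  ⊢ p1, p1⊥
  [⅋]  ⊢ (p1 ⅋ ((p1⊥ ⊗ p0⊥) ⅋ p0))
    [⅋]  ⊢ p1, ((p1⊥ ⊗ p0⊥) ⅋ p0)
      [⊗]  ⊢ p1, p0, (p1⊥ ⊗ p0⊥)
        [Ax]  ⊢ p1, p1⊥
        [Ax]  ⊢ p0, p0⊥

Result: YES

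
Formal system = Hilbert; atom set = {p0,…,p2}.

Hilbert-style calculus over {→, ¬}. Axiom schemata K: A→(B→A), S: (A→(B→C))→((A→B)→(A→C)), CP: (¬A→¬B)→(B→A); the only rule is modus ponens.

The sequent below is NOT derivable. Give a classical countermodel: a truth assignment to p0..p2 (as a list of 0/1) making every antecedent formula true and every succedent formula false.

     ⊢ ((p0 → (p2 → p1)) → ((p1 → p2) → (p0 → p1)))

Search for a countermodel by truth-table:
  v=000: Γ:[] Δ:[((p0 → (p2 → p1)) → ((p1 → p2) → (p0 → p1)))=T] refutes=False
  v=001: Γ:[] Δ:[((p0 → (p2 → p1)) → ((p1 → p2) → (p0 → p1)))=T] refutes=False
  v=010: Γ:[] Δ:[((p0 → (p2 → p1)) → ((p1 → p2) → (p0 → p1)))=T] refutes=False
  v=011: Γ:[] Δ:[((p0 → (p2 → p1)) → ((p1 → p2) → (p0 → p1)))=T] refutes=False
  v=100: Γ:[] Δ:[((p0 → (p2 → p1)) → ((p1 → p2) → (p0 → p1)))=F] refutes=True  ← countermodel

Result: [1, 0, 0]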